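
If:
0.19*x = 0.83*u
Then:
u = 0.228915662650602*x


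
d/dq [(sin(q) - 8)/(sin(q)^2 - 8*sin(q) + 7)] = (16*sin(q) + cos(q)^2 - 58)*cos(q)/(sin(q)^2 - 8*sin(q) + 7)^2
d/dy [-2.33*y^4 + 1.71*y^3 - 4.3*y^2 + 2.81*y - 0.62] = -9.32*y^3 + 5.13*y^2 - 8.6*y + 2.81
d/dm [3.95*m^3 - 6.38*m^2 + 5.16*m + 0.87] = 11.85*m^2 - 12.76*m + 5.16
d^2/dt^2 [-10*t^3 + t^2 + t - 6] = 2 - 60*t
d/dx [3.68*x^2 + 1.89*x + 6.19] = 7.36*x + 1.89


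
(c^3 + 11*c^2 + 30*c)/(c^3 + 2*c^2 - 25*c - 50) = c*(c + 6)/(c^2 - 3*c - 10)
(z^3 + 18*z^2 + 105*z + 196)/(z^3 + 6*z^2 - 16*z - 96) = (z^2 + 14*z + 49)/(z^2 + 2*z - 24)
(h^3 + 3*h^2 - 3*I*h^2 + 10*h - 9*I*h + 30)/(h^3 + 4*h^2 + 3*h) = (h^2 - 3*I*h + 10)/(h*(h + 1))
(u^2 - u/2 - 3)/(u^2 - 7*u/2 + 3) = (2*u + 3)/(2*u - 3)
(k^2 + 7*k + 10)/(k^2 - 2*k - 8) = (k + 5)/(k - 4)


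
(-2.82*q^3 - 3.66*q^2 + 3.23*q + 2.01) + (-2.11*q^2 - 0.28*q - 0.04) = -2.82*q^3 - 5.77*q^2 + 2.95*q + 1.97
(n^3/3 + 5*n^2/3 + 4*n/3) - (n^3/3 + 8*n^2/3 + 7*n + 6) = -n^2 - 17*n/3 - 6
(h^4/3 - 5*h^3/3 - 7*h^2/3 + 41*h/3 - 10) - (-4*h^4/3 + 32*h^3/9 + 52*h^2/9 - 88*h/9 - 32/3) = 5*h^4/3 - 47*h^3/9 - 73*h^2/9 + 211*h/9 + 2/3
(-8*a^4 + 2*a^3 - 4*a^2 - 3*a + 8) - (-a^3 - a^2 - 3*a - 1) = -8*a^4 + 3*a^3 - 3*a^2 + 9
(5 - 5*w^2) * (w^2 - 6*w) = -5*w^4 + 30*w^3 + 5*w^2 - 30*w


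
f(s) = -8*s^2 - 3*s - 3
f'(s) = -16*s - 3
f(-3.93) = -114.77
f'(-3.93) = 59.88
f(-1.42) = -14.87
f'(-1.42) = 19.72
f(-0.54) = -3.71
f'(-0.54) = 5.64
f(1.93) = -38.59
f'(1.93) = -33.88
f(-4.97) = -185.70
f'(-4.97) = 76.52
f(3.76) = -127.38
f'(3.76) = -63.16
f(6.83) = -396.68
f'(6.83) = -112.28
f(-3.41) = -85.79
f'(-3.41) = 51.56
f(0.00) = -3.00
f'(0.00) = -3.00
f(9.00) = -678.00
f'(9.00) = -147.00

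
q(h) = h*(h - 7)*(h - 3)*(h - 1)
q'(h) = h*(h - 7)*(h - 3) + h*(h - 7)*(h - 1) + h*(h - 3)*(h - 1) + (h - 7)*(h - 3)*(h - 1) = 4*h^3 - 33*h^2 + 62*h - 21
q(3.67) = -21.86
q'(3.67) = -40.21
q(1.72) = 8.37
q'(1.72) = 8.37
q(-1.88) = 234.63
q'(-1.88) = -280.77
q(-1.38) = 120.55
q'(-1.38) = -179.92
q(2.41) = 9.20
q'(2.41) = -7.26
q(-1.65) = 175.87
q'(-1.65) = -231.11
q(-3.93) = 1467.55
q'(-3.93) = -1017.14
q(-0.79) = 41.75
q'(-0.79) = -92.55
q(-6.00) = 4914.00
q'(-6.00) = -2445.00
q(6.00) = -90.00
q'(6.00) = 27.00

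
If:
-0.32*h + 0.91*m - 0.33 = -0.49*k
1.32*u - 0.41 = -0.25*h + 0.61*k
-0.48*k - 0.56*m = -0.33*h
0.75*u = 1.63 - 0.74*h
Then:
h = 2.09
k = 0.42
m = 0.87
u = 0.11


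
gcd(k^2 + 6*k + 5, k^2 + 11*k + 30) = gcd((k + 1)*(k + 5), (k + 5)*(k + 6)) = k + 5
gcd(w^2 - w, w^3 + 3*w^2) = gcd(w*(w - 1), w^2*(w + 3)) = w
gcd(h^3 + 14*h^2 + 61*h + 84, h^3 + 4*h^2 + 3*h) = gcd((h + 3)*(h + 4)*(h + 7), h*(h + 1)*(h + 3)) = h + 3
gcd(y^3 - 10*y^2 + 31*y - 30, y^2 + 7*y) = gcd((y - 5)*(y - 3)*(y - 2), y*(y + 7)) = 1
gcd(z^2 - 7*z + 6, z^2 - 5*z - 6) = z - 6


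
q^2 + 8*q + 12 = (q + 2)*(q + 6)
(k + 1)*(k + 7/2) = k^2 + 9*k/2 + 7/2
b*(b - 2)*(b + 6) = b^3 + 4*b^2 - 12*b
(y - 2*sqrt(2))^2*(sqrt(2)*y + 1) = sqrt(2)*y^3 - 7*y^2 + 4*sqrt(2)*y + 8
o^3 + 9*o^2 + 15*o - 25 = (o - 1)*(o + 5)^2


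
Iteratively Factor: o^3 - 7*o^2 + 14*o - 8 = (o - 1)*(o^2 - 6*o + 8) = (o - 2)*(o - 1)*(o - 4)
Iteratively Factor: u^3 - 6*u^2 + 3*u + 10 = (u + 1)*(u^2 - 7*u + 10) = (u - 5)*(u + 1)*(u - 2)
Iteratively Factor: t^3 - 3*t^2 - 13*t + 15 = (t + 3)*(t^2 - 6*t + 5) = (t - 5)*(t + 3)*(t - 1)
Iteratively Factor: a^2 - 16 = (a + 4)*(a - 4)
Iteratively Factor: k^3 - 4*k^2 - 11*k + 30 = (k - 5)*(k^2 + k - 6) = (k - 5)*(k + 3)*(k - 2)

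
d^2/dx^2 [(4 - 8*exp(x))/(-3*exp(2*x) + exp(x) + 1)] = (72*exp(4*x) - 120*exp(3*x) + 180*exp(2*x) - 60*exp(x) + 12)*exp(x)/(27*exp(6*x) - 27*exp(5*x) - 18*exp(4*x) + 17*exp(3*x) + 6*exp(2*x) - 3*exp(x) - 1)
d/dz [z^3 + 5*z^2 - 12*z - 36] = 3*z^2 + 10*z - 12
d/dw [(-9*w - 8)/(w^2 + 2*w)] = (9*w^2 + 16*w + 16)/(w^2*(w^2 + 4*w + 4))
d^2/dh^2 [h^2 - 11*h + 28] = 2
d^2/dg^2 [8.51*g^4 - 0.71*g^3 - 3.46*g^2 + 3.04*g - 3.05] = 102.12*g^2 - 4.26*g - 6.92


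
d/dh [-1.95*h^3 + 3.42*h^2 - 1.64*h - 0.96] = -5.85*h^2 + 6.84*h - 1.64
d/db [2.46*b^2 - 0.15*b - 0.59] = 4.92*b - 0.15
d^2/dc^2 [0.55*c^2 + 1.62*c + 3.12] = 1.10000000000000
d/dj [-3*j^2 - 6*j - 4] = -6*j - 6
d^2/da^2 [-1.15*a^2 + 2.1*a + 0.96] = -2.30000000000000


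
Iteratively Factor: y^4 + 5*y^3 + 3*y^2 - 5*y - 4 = (y + 1)*(y^3 + 4*y^2 - y - 4) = (y + 1)*(y + 4)*(y^2 - 1) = (y - 1)*(y + 1)*(y + 4)*(y + 1)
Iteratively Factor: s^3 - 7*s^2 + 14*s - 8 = (s - 4)*(s^2 - 3*s + 2) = (s - 4)*(s - 1)*(s - 2)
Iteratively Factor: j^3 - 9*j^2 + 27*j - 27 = (j - 3)*(j^2 - 6*j + 9) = (j - 3)^2*(j - 3)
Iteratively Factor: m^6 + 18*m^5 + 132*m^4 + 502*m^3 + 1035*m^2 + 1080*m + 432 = (m + 4)*(m^5 + 14*m^4 + 76*m^3 + 198*m^2 + 243*m + 108) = (m + 3)*(m + 4)*(m^4 + 11*m^3 + 43*m^2 + 69*m + 36) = (m + 3)*(m + 4)^2*(m^3 + 7*m^2 + 15*m + 9) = (m + 3)^2*(m + 4)^2*(m^2 + 4*m + 3) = (m + 3)^3*(m + 4)^2*(m + 1)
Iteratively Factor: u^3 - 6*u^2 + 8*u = (u)*(u^2 - 6*u + 8) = u*(u - 2)*(u - 4)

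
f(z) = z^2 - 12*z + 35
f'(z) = 2*z - 12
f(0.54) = 28.81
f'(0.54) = -10.92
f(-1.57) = 56.30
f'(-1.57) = -15.14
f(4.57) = 1.04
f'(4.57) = -2.86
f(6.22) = -0.95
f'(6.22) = 0.44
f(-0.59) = 42.43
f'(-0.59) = -13.18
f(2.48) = 11.39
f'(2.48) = -7.04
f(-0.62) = 42.82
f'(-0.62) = -13.24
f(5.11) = -0.21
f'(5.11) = -1.78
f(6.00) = -1.00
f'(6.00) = 0.00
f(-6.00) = 143.00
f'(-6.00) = -24.00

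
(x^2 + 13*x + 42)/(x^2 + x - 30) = (x + 7)/(x - 5)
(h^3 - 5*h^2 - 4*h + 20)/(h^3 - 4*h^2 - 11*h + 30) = (h + 2)/(h + 3)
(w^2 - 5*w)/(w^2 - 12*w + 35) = w/(w - 7)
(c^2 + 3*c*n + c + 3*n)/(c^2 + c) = (c + 3*n)/c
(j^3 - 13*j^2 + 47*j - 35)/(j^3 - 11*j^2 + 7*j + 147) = (j^2 - 6*j + 5)/(j^2 - 4*j - 21)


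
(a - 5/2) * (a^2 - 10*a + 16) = a^3 - 25*a^2/2 + 41*a - 40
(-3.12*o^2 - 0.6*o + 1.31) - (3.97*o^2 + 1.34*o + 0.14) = -7.09*o^2 - 1.94*o + 1.17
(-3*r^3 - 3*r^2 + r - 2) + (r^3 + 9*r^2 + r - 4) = -2*r^3 + 6*r^2 + 2*r - 6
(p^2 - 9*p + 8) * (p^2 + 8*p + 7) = p^4 - p^3 - 57*p^2 + p + 56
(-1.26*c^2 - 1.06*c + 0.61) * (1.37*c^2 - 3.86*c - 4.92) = -1.7262*c^4 + 3.4114*c^3 + 11.1265*c^2 + 2.8606*c - 3.0012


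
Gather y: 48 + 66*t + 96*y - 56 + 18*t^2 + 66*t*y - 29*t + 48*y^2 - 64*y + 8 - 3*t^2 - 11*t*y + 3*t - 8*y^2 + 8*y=15*t^2 + 40*t + 40*y^2 + y*(55*t + 40)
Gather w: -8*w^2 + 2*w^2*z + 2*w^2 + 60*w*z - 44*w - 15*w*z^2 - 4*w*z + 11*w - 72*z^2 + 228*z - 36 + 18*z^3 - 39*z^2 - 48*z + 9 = w^2*(2*z - 6) + w*(-15*z^2 + 56*z - 33) + 18*z^3 - 111*z^2 + 180*z - 27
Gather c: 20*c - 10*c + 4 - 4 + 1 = 10*c + 1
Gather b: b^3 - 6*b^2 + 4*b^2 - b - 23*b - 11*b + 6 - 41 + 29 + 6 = b^3 - 2*b^2 - 35*b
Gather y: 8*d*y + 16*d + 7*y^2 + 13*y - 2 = 16*d + 7*y^2 + y*(8*d + 13) - 2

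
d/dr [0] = 0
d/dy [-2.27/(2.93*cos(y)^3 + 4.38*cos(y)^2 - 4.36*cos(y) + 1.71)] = (-19.9533*cos(y)^2 - 19.8852*cos(y) + 9.8972)*sin(y)/(2.93*cos(y)^3 + 4.38*cos(y)^2 - 4.36*cos(y) + 1.71)^2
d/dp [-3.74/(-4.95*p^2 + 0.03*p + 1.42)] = (0.1122 - 37.026*p)/(-4.95*p^2 + 0.03*p + 1.42)^2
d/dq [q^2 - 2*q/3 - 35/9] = 2*q - 2/3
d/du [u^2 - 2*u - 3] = 2*u - 2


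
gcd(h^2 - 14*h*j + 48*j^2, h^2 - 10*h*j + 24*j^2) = h - 6*j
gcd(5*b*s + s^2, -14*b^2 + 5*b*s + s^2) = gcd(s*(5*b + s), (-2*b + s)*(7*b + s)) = 1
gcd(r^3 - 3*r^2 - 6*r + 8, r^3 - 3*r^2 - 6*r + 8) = r^3 - 3*r^2 - 6*r + 8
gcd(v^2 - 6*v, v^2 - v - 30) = v - 6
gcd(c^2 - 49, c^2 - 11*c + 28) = c - 7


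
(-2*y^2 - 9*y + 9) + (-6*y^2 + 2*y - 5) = -8*y^2 - 7*y + 4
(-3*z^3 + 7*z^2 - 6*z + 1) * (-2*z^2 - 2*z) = 6*z^5 - 8*z^4 - 2*z^3 + 10*z^2 - 2*z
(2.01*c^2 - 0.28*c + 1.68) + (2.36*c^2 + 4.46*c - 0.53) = 4.37*c^2 + 4.18*c + 1.15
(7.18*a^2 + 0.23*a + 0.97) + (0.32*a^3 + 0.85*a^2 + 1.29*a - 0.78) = 0.32*a^3 + 8.03*a^2 + 1.52*a + 0.19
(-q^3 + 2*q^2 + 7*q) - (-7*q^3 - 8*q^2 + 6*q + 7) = 6*q^3 + 10*q^2 + q - 7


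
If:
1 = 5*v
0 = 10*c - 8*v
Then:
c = 4/25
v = 1/5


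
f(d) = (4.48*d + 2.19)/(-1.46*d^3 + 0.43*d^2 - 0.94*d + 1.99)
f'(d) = (4.48*d + 2.19)*(4.38*d^2 - 0.86*d + 0.94)/(-1.46*d^3 + 0.43*d^2 - 0.94*d + 1.99)^2 + 4.48/(-1.46*d^3 + 0.43*d^2 - 0.94*d + 1.99)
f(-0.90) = -0.43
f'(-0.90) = 0.52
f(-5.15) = -0.10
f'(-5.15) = -0.03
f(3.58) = -0.29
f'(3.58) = 0.18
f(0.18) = 1.64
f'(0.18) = 3.29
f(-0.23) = 0.52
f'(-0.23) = 2.31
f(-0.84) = -0.40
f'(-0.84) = 0.66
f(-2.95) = -0.24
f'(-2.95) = -0.12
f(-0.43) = 0.10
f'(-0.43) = 1.81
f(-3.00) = -0.23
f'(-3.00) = -0.12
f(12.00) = -0.02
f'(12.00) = 0.00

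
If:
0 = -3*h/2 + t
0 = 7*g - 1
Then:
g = 1/7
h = 2*t/3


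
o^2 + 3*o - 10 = (o - 2)*(o + 5)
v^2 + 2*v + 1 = (v + 1)^2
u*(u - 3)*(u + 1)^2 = u^4 - u^3 - 5*u^2 - 3*u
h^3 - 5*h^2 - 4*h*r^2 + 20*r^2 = (h - 5)*(h - 2*r)*(h + 2*r)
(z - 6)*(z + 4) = z^2 - 2*z - 24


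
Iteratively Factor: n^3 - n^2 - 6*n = (n - 3)*(n^2 + 2*n) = (n - 3)*(n + 2)*(n)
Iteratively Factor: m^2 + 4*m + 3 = (m + 3)*(m + 1)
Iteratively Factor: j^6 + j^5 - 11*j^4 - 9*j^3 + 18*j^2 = (j)*(j^5 + j^4 - 11*j^3 - 9*j^2 + 18*j) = j*(j - 1)*(j^4 + 2*j^3 - 9*j^2 - 18*j) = j*(j - 1)*(j + 2)*(j^3 - 9*j) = j*(j - 1)*(j + 2)*(j + 3)*(j^2 - 3*j) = j*(j - 3)*(j - 1)*(j + 2)*(j + 3)*(j)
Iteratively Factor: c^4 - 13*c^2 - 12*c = (c - 4)*(c^3 + 4*c^2 + 3*c) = c*(c - 4)*(c^2 + 4*c + 3) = c*(c - 4)*(c + 1)*(c + 3)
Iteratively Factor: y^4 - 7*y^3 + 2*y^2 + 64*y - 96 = (y - 2)*(y^3 - 5*y^2 - 8*y + 48) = (y - 4)*(y - 2)*(y^2 - y - 12) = (y - 4)*(y - 2)*(y + 3)*(y - 4)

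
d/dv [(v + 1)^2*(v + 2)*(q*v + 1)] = (v + 1)*(q*(v + 1)*(v + 2) + (v + 1)*(q*v + 1) + 2*(v + 2)*(q*v + 1))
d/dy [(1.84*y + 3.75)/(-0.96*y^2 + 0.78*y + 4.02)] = (1.7664*y^2 + 7.2*y + 4.4718)/(0.9216*y^4 - 1.4976*y^3 - 7.11*y^2 + 6.2712*y + 16.1604)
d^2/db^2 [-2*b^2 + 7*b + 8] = -4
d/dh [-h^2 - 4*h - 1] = -2*h - 4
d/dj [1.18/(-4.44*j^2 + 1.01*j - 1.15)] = (10.4784*j - 1.1918)/(4.44*j^2 - 1.01*j + 1.15)^2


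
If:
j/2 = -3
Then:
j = -6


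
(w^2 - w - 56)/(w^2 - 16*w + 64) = (w + 7)/(w - 8)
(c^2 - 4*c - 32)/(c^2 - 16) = (c - 8)/(c - 4)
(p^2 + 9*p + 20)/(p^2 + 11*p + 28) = (p + 5)/(p + 7)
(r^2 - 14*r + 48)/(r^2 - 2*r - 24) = (r - 8)/(r + 4)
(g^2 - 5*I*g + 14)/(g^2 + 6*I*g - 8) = (g - 7*I)/(g + 4*I)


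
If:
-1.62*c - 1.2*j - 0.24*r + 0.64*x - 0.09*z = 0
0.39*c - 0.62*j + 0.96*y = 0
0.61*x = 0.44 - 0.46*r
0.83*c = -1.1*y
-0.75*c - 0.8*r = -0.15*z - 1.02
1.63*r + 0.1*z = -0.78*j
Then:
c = 0.50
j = -0.27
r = 0.30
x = 0.50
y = -0.38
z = -2.70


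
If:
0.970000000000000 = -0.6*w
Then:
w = -1.62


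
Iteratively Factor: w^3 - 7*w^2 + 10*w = (w - 5)*(w^2 - 2*w) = (w - 5)*(w - 2)*(w)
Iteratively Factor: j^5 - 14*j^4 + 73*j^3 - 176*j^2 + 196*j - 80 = (j - 4)*(j^4 - 10*j^3 + 33*j^2 - 44*j + 20) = (j - 4)*(j - 2)*(j^3 - 8*j^2 + 17*j - 10) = (j - 4)*(j - 2)*(j - 1)*(j^2 - 7*j + 10) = (j - 5)*(j - 4)*(j - 2)*(j - 1)*(j - 2)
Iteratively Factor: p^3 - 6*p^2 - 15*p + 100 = (p - 5)*(p^2 - p - 20) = (p - 5)*(p + 4)*(p - 5)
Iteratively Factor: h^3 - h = (h + 1)*(h^2 - h) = (h - 1)*(h + 1)*(h)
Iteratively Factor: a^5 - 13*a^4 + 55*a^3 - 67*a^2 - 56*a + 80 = (a + 1)*(a^4 - 14*a^3 + 69*a^2 - 136*a + 80) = (a - 5)*(a + 1)*(a^3 - 9*a^2 + 24*a - 16) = (a - 5)*(a - 4)*(a + 1)*(a^2 - 5*a + 4) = (a - 5)*(a - 4)*(a - 1)*(a + 1)*(a - 4)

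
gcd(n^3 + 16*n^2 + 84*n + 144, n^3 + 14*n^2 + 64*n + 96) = n^2 + 10*n + 24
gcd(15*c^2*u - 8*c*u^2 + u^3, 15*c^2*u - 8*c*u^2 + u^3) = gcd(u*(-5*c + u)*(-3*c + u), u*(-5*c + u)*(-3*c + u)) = 15*c^2*u - 8*c*u^2 + u^3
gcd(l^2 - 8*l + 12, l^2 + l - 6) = l - 2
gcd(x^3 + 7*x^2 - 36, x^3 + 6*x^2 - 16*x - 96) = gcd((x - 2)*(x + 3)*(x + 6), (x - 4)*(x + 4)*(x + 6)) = x + 6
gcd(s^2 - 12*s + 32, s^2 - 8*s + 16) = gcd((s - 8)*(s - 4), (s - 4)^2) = s - 4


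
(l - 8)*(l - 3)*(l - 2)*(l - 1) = l^4 - 14*l^3 + 59*l^2 - 94*l + 48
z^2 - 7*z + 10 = (z - 5)*(z - 2)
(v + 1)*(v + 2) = v^2 + 3*v + 2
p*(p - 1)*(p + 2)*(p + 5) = p^4 + 6*p^3 + 3*p^2 - 10*p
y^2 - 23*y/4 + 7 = (y - 4)*(y - 7/4)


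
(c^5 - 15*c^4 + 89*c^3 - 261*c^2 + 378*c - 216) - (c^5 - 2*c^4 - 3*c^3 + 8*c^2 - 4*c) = -13*c^4 + 92*c^3 - 269*c^2 + 382*c - 216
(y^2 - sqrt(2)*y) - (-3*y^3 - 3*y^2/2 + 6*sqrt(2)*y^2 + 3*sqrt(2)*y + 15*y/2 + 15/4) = 3*y^3 - 6*sqrt(2)*y^2 + 5*y^2/2 - 15*y/2 - 4*sqrt(2)*y - 15/4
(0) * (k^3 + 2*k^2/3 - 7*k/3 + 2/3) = 0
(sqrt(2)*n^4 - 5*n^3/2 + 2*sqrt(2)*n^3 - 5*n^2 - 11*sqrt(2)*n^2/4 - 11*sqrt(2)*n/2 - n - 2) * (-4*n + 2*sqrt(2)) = -4*sqrt(2)*n^5 - 8*sqrt(2)*n^4 + 14*n^4 + 6*sqrt(2)*n^3 + 28*n^3 - 7*n^2 + 12*sqrt(2)*n^2 - 14*n - 2*sqrt(2)*n - 4*sqrt(2)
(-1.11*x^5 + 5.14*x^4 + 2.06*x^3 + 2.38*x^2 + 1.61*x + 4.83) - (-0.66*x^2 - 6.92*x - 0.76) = -1.11*x^5 + 5.14*x^4 + 2.06*x^3 + 3.04*x^2 + 8.53*x + 5.59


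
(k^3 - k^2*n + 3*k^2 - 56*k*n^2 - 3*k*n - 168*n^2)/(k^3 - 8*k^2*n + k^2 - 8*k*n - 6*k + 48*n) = (k + 7*n)/(k - 2)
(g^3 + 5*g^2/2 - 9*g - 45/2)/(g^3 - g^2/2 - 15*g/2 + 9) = (2*g^2 - g - 15)/(2*g^2 - 7*g + 6)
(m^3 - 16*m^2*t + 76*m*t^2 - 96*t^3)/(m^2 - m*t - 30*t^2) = (m^2 - 10*m*t + 16*t^2)/(m + 5*t)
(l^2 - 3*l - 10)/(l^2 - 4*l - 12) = (l - 5)/(l - 6)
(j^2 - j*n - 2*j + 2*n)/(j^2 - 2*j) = (j - n)/j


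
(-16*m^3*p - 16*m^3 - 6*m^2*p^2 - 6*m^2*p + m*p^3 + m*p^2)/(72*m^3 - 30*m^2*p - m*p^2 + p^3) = m*(-16*m^2*p - 16*m^2 - 6*m*p^2 - 6*m*p + p^3 + p^2)/(72*m^3 - 30*m^2*p - m*p^2 + p^3)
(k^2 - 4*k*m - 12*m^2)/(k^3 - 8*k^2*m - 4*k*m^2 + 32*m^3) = (k - 6*m)/(k^2 - 10*k*m + 16*m^2)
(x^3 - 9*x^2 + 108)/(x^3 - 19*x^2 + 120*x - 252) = (x + 3)/(x - 7)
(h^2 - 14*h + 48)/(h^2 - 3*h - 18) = (h - 8)/(h + 3)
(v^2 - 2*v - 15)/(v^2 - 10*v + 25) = (v + 3)/(v - 5)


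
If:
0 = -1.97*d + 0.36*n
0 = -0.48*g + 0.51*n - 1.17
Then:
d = 0.182741116751269*n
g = 1.0625*n - 2.4375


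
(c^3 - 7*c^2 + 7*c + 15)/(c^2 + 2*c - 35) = (c^2 - 2*c - 3)/(c + 7)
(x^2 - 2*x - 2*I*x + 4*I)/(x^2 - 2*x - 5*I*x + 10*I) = (x - 2*I)/(x - 5*I)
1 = 1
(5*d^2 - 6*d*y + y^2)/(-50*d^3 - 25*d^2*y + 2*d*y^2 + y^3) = (-d + y)/(10*d^2 + 7*d*y + y^2)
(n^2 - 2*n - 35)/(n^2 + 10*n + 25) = (n - 7)/(n + 5)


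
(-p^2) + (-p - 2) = -p^2 - p - 2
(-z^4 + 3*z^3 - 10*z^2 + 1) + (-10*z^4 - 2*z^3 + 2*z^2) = -11*z^4 + z^3 - 8*z^2 + 1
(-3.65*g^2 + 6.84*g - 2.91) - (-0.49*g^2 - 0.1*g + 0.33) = -3.16*g^2 + 6.94*g - 3.24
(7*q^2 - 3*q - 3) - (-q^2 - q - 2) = 8*q^2 - 2*q - 1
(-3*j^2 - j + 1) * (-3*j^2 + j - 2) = 9*j^4 + 2*j^2 + 3*j - 2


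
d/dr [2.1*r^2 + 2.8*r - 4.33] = 4.2*r + 2.8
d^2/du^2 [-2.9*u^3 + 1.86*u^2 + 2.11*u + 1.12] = 3.72 - 17.4*u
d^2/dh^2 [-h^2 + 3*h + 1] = -2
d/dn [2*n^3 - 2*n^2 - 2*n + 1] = 6*n^2 - 4*n - 2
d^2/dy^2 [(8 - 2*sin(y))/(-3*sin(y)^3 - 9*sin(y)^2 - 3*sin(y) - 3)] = 2*(-4*sin(y)^7 + 27*sin(y)^6 + 133*sin(y)^5 + 138*sin(y)^4 - 158*sin(y)^3 - 295*sin(y)^2 - 71*sin(y) + 14)/(3*(sin(y)^3 + 3*sin(y)^2 + sin(y) + 1)^3)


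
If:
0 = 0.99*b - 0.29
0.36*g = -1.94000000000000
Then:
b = 0.29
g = -5.39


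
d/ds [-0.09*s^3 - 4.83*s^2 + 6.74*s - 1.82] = -0.27*s^2 - 9.66*s + 6.74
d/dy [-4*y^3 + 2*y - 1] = 2 - 12*y^2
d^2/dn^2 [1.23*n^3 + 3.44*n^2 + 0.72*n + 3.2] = 7.38*n + 6.88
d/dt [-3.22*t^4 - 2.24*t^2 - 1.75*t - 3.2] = -12.88*t^3 - 4.48*t - 1.75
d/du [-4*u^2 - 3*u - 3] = -8*u - 3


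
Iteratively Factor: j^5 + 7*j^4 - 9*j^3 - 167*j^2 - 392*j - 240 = (j + 4)*(j^4 + 3*j^3 - 21*j^2 - 83*j - 60) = (j - 5)*(j + 4)*(j^3 + 8*j^2 + 19*j + 12) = (j - 5)*(j + 1)*(j + 4)*(j^2 + 7*j + 12) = (j - 5)*(j + 1)*(j + 3)*(j + 4)*(j + 4)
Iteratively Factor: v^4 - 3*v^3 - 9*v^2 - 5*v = (v + 1)*(v^3 - 4*v^2 - 5*v) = (v - 5)*(v + 1)*(v^2 + v) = v*(v - 5)*(v + 1)*(v + 1)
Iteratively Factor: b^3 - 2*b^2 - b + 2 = (b - 2)*(b^2 - 1) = (b - 2)*(b - 1)*(b + 1)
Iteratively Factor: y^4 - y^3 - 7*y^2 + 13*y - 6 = (y - 1)*(y^3 - 7*y + 6) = (y - 2)*(y - 1)*(y^2 + 2*y - 3) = (y - 2)*(y - 1)^2*(y + 3)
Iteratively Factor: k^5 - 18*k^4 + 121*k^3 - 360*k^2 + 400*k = (k - 5)*(k^4 - 13*k^3 + 56*k^2 - 80*k) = k*(k - 5)*(k^3 - 13*k^2 + 56*k - 80) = k*(k - 5)*(k - 4)*(k^2 - 9*k + 20) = k*(k - 5)*(k - 4)^2*(k - 5)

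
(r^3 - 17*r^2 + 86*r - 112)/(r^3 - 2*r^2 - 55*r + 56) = (r^2 - 9*r + 14)/(r^2 + 6*r - 7)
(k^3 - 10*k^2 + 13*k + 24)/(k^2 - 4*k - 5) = (k^2 - 11*k + 24)/(k - 5)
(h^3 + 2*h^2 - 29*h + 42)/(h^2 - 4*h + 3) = (h^2 + 5*h - 14)/(h - 1)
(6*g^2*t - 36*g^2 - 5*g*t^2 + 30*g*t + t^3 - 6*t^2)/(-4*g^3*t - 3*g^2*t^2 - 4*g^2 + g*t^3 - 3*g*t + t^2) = (-6*g^2*t + 36*g^2 + 5*g*t^2 - 30*g*t - t^3 + 6*t^2)/(4*g^3*t + 3*g^2*t^2 + 4*g^2 - g*t^3 + 3*g*t - t^2)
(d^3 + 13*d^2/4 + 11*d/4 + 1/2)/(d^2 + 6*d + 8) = (4*d^2 + 5*d + 1)/(4*(d + 4))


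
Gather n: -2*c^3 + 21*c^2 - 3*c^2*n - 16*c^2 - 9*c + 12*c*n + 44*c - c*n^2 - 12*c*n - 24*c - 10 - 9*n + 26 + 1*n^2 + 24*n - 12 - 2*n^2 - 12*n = -2*c^3 + 5*c^2 + 11*c + n^2*(-c - 1) + n*(3 - 3*c^2) + 4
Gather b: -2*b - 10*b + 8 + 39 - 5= 42 - 12*b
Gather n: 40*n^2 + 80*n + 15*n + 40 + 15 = 40*n^2 + 95*n + 55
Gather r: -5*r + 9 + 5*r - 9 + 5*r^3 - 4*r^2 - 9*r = 5*r^3 - 4*r^2 - 9*r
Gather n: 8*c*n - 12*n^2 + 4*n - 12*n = -12*n^2 + n*(8*c - 8)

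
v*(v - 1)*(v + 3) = v^3 + 2*v^2 - 3*v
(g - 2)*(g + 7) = g^2 + 5*g - 14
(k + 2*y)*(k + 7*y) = k^2 + 9*k*y + 14*y^2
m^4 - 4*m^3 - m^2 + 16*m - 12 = (m - 3)*(m - 2)*(m - 1)*(m + 2)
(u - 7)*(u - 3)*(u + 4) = u^3 - 6*u^2 - 19*u + 84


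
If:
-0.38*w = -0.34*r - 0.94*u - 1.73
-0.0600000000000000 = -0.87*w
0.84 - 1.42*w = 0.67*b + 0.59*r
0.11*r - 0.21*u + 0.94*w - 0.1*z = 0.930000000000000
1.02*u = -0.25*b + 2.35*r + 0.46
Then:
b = 1.72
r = -0.69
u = -1.56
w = 0.07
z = -6.13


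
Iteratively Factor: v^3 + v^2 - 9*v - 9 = (v - 3)*(v^2 + 4*v + 3) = (v - 3)*(v + 1)*(v + 3)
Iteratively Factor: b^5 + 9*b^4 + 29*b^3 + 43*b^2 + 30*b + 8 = (b + 1)*(b^4 + 8*b^3 + 21*b^2 + 22*b + 8) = (b + 1)*(b + 4)*(b^3 + 4*b^2 + 5*b + 2) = (b + 1)^2*(b + 4)*(b^2 + 3*b + 2) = (b + 1)^3*(b + 4)*(b + 2)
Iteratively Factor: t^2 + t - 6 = (t - 2)*(t + 3)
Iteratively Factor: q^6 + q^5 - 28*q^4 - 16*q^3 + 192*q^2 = (q)*(q^5 + q^4 - 28*q^3 - 16*q^2 + 192*q) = q*(q + 4)*(q^4 - 3*q^3 - 16*q^2 + 48*q) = q*(q - 3)*(q + 4)*(q^3 - 16*q) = q*(q - 4)*(q - 3)*(q + 4)*(q^2 + 4*q) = q*(q - 4)*(q - 3)*(q + 4)^2*(q)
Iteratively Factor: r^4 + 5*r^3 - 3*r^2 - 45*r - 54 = (r + 2)*(r^3 + 3*r^2 - 9*r - 27) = (r + 2)*(r + 3)*(r^2 - 9) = (r - 3)*(r + 2)*(r + 3)*(r + 3)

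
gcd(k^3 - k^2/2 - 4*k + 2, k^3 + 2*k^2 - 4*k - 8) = k^2 - 4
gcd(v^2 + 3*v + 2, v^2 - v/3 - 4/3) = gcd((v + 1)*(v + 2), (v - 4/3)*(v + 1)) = v + 1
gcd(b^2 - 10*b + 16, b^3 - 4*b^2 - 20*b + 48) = b - 2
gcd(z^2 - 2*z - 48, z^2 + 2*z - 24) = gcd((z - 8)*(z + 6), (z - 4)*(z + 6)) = z + 6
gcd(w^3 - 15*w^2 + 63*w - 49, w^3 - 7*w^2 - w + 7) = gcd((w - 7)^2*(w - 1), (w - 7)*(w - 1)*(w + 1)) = w^2 - 8*w + 7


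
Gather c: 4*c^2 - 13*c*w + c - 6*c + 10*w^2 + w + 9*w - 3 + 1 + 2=4*c^2 + c*(-13*w - 5) + 10*w^2 + 10*w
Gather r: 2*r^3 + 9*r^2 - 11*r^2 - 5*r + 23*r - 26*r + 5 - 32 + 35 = 2*r^3 - 2*r^2 - 8*r + 8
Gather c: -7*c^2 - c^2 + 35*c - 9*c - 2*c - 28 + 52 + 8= -8*c^2 + 24*c + 32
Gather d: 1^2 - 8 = -7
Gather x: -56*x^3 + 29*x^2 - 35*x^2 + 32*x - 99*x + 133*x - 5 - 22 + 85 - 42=-56*x^3 - 6*x^2 + 66*x + 16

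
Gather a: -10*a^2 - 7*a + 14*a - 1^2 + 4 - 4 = -10*a^2 + 7*a - 1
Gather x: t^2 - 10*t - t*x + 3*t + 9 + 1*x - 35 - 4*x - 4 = t^2 - 7*t + x*(-t - 3) - 30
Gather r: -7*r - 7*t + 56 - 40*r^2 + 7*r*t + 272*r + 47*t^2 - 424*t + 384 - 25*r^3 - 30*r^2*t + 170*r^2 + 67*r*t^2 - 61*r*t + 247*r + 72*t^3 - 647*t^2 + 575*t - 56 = -25*r^3 + r^2*(130 - 30*t) + r*(67*t^2 - 54*t + 512) + 72*t^3 - 600*t^2 + 144*t + 384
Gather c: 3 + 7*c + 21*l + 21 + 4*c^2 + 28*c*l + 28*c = 4*c^2 + c*(28*l + 35) + 21*l + 24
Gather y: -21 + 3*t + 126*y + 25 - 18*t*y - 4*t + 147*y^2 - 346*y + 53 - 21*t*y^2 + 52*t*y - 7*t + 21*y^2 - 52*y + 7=-8*t + y^2*(168 - 21*t) + y*(34*t - 272) + 64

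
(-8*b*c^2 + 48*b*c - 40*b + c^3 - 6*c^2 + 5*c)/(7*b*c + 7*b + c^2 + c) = (-8*b*c^2 + 48*b*c - 40*b + c^3 - 6*c^2 + 5*c)/(7*b*c + 7*b + c^2 + c)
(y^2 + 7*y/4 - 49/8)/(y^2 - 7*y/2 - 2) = (-8*y^2 - 14*y + 49)/(4*(-2*y^2 + 7*y + 4))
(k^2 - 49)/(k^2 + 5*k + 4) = (k^2 - 49)/(k^2 + 5*k + 4)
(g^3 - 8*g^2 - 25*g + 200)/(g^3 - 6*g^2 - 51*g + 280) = (g + 5)/(g + 7)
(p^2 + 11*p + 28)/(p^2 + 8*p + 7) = (p + 4)/(p + 1)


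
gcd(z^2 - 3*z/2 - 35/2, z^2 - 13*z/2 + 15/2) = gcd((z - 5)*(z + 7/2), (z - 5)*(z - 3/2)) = z - 5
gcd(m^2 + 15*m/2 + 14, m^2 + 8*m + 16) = m + 4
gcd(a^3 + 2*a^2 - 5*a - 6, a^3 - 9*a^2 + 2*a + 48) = 1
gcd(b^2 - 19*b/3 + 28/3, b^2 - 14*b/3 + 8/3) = b - 4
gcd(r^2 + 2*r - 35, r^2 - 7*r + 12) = 1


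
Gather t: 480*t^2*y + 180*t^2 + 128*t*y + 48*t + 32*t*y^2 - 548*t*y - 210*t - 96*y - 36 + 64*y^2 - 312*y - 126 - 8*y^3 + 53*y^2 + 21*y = t^2*(480*y + 180) + t*(32*y^2 - 420*y - 162) - 8*y^3 + 117*y^2 - 387*y - 162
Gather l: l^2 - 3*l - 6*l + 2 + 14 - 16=l^2 - 9*l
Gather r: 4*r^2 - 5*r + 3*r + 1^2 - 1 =4*r^2 - 2*r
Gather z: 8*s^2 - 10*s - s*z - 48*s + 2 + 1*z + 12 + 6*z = 8*s^2 - 58*s + z*(7 - s) + 14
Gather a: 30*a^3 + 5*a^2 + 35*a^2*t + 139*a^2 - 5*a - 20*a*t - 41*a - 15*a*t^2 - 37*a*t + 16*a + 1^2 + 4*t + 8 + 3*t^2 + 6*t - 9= 30*a^3 + a^2*(35*t + 144) + a*(-15*t^2 - 57*t - 30) + 3*t^2 + 10*t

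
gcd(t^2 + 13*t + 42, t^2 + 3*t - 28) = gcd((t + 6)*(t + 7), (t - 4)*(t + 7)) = t + 7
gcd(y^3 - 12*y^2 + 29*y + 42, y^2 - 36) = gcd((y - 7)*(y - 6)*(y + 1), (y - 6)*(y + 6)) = y - 6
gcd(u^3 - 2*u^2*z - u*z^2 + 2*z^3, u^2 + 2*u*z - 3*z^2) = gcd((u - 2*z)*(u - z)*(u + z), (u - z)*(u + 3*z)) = -u + z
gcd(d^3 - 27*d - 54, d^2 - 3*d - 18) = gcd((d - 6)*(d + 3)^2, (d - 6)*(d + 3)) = d^2 - 3*d - 18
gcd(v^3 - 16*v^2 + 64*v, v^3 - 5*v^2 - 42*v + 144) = v - 8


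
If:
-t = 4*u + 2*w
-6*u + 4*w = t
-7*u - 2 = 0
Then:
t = 4/3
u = -2/7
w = -2/21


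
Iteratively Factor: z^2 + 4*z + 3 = (z + 1)*(z + 3)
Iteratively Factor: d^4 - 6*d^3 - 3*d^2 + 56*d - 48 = (d - 1)*(d^3 - 5*d^2 - 8*d + 48) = (d - 4)*(d - 1)*(d^2 - d - 12) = (d - 4)*(d - 1)*(d + 3)*(d - 4)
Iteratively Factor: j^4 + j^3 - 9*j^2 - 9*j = (j)*(j^3 + j^2 - 9*j - 9) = j*(j + 1)*(j^2 - 9) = j*(j + 1)*(j + 3)*(j - 3)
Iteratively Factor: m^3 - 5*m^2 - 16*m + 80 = (m - 5)*(m^2 - 16) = (m - 5)*(m - 4)*(m + 4)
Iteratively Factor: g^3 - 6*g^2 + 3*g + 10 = (g - 2)*(g^2 - 4*g - 5) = (g - 5)*(g - 2)*(g + 1)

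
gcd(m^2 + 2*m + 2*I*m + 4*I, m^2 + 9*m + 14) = m + 2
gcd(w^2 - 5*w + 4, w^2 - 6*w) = 1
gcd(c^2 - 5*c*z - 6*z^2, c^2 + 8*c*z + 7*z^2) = c + z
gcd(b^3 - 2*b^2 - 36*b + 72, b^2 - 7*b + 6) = b - 6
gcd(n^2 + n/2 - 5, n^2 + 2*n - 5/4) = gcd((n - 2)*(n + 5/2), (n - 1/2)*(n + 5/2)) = n + 5/2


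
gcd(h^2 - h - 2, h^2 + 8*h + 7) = h + 1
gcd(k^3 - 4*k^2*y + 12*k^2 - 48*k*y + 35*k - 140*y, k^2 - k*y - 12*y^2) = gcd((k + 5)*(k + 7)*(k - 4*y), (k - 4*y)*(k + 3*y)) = -k + 4*y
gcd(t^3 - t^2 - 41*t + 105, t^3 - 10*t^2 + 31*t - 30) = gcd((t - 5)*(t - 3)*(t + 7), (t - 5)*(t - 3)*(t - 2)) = t^2 - 8*t + 15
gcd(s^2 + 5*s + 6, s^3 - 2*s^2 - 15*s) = s + 3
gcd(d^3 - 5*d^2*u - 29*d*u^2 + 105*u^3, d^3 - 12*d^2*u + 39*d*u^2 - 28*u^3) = -d + 7*u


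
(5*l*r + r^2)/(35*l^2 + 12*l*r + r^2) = r/(7*l + r)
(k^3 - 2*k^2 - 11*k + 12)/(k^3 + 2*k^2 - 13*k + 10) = (k^2 - k - 12)/(k^2 + 3*k - 10)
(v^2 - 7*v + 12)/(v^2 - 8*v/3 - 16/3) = 3*(v - 3)/(3*v + 4)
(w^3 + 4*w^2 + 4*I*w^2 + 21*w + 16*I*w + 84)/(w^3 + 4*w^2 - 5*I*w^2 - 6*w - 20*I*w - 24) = (w + 7*I)/(w - 2*I)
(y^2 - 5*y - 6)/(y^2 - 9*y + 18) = (y + 1)/(y - 3)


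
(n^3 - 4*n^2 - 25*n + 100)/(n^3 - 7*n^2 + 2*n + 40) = (n + 5)/(n + 2)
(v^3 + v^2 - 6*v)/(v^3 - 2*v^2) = (v + 3)/v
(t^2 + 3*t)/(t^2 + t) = (t + 3)/(t + 1)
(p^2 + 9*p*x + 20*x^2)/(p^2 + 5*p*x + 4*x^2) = (p + 5*x)/(p + x)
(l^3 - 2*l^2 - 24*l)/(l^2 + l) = (l^2 - 2*l - 24)/(l + 1)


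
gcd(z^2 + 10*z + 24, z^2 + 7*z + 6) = z + 6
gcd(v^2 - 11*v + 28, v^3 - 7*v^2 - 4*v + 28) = v - 7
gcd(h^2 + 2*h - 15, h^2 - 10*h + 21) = h - 3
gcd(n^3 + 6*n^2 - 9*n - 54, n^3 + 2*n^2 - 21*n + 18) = n^2 + 3*n - 18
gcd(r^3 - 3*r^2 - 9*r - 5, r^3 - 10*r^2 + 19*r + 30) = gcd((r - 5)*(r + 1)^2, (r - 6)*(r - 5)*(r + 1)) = r^2 - 4*r - 5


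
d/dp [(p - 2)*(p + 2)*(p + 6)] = 3*p^2 + 12*p - 4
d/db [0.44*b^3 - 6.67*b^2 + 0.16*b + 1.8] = 1.32*b^2 - 13.34*b + 0.16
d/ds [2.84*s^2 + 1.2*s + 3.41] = 5.68*s + 1.2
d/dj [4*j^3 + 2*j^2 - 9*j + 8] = 12*j^2 + 4*j - 9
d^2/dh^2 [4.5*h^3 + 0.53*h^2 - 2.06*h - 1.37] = 27.0*h + 1.06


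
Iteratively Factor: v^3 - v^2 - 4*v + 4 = (v - 2)*(v^2 + v - 2) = (v - 2)*(v - 1)*(v + 2)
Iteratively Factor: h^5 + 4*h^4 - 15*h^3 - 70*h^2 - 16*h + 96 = (h - 1)*(h^4 + 5*h^3 - 10*h^2 - 80*h - 96) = (h - 4)*(h - 1)*(h^3 + 9*h^2 + 26*h + 24) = (h - 4)*(h - 1)*(h + 3)*(h^2 + 6*h + 8) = (h - 4)*(h - 1)*(h + 2)*(h + 3)*(h + 4)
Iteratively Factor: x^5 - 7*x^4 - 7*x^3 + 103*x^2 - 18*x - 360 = (x - 4)*(x^4 - 3*x^3 - 19*x^2 + 27*x + 90) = (x - 4)*(x + 2)*(x^3 - 5*x^2 - 9*x + 45) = (x - 5)*(x - 4)*(x + 2)*(x^2 - 9) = (x - 5)*(x - 4)*(x - 3)*(x + 2)*(x + 3)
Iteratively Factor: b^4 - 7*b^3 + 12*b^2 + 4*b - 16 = (b - 2)*(b^3 - 5*b^2 + 2*b + 8) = (b - 2)*(b + 1)*(b^2 - 6*b + 8) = (b - 2)^2*(b + 1)*(b - 4)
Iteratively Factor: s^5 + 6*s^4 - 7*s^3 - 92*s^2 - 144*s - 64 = (s + 1)*(s^4 + 5*s^3 - 12*s^2 - 80*s - 64) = (s + 1)^2*(s^3 + 4*s^2 - 16*s - 64) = (s + 1)^2*(s + 4)*(s^2 - 16) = (s - 4)*(s + 1)^2*(s + 4)*(s + 4)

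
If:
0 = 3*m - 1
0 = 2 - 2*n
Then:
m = 1/3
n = 1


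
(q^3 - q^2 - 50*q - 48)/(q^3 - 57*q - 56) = (q + 6)/(q + 7)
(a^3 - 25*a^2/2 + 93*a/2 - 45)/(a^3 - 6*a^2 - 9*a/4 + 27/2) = 2*(a - 5)/(2*a + 3)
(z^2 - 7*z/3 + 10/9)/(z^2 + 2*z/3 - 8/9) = (3*z - 5)/(3*z + 4)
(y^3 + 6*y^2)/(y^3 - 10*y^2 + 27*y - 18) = y^2*(y + 6)/(y^3 - 10*y^2 + 27*y - 18)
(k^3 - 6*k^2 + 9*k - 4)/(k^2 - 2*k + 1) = k - 4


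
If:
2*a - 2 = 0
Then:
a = 1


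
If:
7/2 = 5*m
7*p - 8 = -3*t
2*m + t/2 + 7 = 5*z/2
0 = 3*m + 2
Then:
No Solution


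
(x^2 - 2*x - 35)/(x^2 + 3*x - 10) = (x - 7)/(x - 2)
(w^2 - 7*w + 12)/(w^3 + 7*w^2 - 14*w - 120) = (w - 3)/(w^2 + 11*w + 30)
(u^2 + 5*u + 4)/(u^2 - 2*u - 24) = (u + 1)/(u - 6)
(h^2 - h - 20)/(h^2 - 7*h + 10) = (h + 4)/(h - 2)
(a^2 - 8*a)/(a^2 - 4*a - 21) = a*(8 - a)/(-a^2 + 4*a + 21)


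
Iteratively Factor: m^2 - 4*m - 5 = (m - 5)*(m + 1)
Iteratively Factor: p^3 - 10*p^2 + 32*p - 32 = (p - 4)*(p^2 - 6*p + 8) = (p - 4)^2*(p - 2)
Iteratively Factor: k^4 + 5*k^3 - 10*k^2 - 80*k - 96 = (k + 4)*(k^3 + k^2 - 14*k - 24) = (k + 3)*(k + 4)*(k^2 - 2*k - 8) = (k + 2)*(k + 3)*(k + 4)*(k - 4)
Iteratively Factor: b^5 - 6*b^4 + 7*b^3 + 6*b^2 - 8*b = (b - 4)*(b^4 - 2*b^3 - b^2 + 2*b) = (b - 4)*(b + 1)*(b^3 - 3*b^2 + 2*b) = b*(b - 4)*(b + 1)*(b^2 - 3*b + 2) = b*(b - 4)*(b - 2)*(b + 1)*(b - 1)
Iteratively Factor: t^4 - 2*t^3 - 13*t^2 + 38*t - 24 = (t - 2)*(t^3 - 13*t + 12) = (t - 2)*(t + 4)*(t^2 - 4*t + 3) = (t - 2)*(t - 1)*(t + 4)*(t - 3)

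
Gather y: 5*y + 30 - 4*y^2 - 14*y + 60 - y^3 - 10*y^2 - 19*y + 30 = -y^3 - 14*y^2 - 28*y + 120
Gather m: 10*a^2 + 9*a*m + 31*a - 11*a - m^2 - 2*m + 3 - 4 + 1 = 10*a^2 + 20*a - m^2 + m*(9*a - 2)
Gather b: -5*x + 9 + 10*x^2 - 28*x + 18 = 10*x^2 - 33*x + 27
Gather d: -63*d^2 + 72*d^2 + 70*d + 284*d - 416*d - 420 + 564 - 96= 9*d^2 - 62*d + 48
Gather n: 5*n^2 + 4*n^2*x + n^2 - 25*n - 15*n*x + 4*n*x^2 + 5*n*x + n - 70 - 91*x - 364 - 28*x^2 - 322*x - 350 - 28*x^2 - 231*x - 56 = n^2*(4*x + 6) + n*(4*x^2 - 10*x - 24) - 56*x^2 - 644*x - 840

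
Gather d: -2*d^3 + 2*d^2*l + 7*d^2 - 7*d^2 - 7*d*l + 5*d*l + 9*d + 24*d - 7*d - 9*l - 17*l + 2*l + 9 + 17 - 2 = -2*d^3 + 2*d^2*l + d*(26 - 2*l) - 24*l + 24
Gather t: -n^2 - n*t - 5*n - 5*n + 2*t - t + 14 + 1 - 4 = -n^2 - 10*n + t*(1 - n) + 11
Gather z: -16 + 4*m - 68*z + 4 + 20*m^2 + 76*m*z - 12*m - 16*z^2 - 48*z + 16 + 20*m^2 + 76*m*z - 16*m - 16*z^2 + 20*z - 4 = 40*m^2 - 24*m - 32*z^2 + z*(152*m - 96)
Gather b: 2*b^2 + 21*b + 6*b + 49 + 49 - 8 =2*b^2 + 27*b + 90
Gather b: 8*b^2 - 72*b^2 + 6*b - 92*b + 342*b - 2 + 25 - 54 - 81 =-64*b^2 + 256*b - 112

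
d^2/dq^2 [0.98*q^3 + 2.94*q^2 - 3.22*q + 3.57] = 5.88*q + 5.88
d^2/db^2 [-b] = 0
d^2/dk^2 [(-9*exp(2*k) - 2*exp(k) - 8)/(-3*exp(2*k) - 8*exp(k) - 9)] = (-198*exp(4*k) - 156*exp(3*k) + 2196*exp(2*k) + 2420*exp(k) - 414)*exp(k)/(27*exp(6*k) + 216*exp(5*k) + 819*exp(4*k) + 1808*exp(3*k) + 2457*exp(2*k) + 1944*exp(k) + 729)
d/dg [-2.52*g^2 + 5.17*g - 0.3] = 5.17 - 5.04*g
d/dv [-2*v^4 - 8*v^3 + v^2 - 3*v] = -8*v^3 - 24*v^2 + 2*v - 3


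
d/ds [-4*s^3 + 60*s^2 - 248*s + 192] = -12*s^2 + 120*s - 248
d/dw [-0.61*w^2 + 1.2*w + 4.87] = 1.2 - 1.22*w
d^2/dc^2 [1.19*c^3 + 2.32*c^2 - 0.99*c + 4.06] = 7.14*c + 4.64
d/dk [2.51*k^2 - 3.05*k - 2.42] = 5.02*k - 3.05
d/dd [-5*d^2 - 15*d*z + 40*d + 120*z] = -10*d - 15*z + 40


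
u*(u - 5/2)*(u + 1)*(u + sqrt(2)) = u^4 - 3*u^3/2 + sqrt(2)*u^3 - 5*u^2/2 - 3*sqrt(2)*u^2/2 - 5*sqrt(2)*u/2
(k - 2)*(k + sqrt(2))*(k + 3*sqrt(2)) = k^3 - 2*k^2 + 4*sqrt(2)*k^2 - 8*sqrt(2)*k + 6*k - 12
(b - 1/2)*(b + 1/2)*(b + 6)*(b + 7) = b^4 + 13*b^3 + 167*b^2/4 - 13*b/4 - 21/2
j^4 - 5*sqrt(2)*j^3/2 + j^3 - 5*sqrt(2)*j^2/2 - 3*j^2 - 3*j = j*(j + 1)*(j - 3*sqrt(2))*(j + sqrt(2)/2)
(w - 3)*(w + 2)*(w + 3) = w^3 + 2*w^2 - 9*w - 18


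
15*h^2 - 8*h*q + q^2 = (-5*h + q)*(-3*h + q)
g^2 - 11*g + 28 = (g - 7)*(g - 4)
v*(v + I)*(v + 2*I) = v^3 + 3*I*v^2 - 2*v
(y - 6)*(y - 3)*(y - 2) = y^3 - 11*y^2 + 36*y - 36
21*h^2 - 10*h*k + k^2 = (-7*h + k)*(-3*h + k)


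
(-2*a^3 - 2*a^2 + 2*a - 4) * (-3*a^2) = 6*a^5 + 6*a^4 - 6*a^3 + 12*a^2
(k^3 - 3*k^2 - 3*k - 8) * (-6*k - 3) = -6*k^4 + 15*k^3 + 27*k^2 + 57*k + 24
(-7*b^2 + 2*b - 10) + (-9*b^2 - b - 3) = -16*b^2 + b - 13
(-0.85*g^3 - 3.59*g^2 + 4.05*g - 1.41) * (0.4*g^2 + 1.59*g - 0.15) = -0.34*g^5 - 2.7875*g^4 - 3.9606*g^3 + 6.414*g^2 - 2.8494*g + 0.2115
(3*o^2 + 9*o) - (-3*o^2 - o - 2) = 6*o^2 + 10*o + 2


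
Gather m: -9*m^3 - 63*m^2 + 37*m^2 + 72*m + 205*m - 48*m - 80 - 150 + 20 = -9*m^3 - 26*m^2 + 229*m - 210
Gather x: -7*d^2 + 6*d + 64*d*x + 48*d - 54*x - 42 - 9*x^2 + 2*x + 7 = -7*d^2 + 54*d - 9*x^2 + x*(64*d - 52) - 35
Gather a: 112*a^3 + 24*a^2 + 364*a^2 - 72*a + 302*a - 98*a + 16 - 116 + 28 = 112*a^3 + 388*a^2 + 132*a - 72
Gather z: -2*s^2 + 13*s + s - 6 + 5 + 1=-2*s^2 + 14*s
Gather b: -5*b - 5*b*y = b*(-5*y - 5)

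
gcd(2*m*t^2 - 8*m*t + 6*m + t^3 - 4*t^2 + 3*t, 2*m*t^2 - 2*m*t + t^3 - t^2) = 2*m*t - 2*m + t^2 - t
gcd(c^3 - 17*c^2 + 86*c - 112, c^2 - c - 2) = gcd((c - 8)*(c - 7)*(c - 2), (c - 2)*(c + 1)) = c - 2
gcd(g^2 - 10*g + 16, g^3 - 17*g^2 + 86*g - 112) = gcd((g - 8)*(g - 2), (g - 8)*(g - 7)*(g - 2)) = g^2 - 10*g + 16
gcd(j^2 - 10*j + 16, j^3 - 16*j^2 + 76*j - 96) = j^2 - 10*j + 16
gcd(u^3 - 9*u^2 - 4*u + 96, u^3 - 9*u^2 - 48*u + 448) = u - 8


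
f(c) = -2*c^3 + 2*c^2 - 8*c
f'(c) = -6*c^2 + 4*c - 8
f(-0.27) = 2.35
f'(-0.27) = -9.52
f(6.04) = -416.05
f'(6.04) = -202.73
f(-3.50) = 138.25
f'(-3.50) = -95.50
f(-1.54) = 24.37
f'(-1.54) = -28.39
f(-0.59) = 5.83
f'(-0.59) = -12.45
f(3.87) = -116.93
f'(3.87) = -82.38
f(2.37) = -34.35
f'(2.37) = -32.22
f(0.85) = -6.58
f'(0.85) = -8.94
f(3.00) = -60.00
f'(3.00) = -50.00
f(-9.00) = 1692.00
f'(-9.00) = -530.00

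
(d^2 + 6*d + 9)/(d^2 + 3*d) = (d + 3)/d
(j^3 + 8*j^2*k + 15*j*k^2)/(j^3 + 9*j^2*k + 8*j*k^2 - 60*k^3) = j*(j + 3*k)/(j^2 + 4*j*k - 12*k^2)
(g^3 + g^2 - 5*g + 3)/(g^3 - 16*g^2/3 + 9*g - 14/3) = 3*(g^2 + 2*g - 3)/(3*g^2 - 13*g + 14)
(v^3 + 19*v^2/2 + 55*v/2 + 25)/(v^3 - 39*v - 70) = (v + 5/2)/(v - 7)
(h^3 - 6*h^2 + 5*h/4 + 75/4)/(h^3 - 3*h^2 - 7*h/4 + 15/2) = (h - 5)/(h - 2)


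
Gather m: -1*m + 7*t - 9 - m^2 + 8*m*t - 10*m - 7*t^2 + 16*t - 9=-m^2 + m*(8*t - 11) - 7*t^2 + 23*t - 18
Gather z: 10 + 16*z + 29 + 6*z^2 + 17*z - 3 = 6*z^2 + 33*z + 36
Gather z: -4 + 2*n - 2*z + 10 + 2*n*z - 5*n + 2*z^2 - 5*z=-3*n + 2*z^2 + z*(2*n - 7) + 6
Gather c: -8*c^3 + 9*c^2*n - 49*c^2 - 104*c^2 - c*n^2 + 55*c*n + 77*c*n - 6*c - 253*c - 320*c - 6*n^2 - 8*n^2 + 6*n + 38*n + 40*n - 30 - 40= -8*c^3 + c^2*(9*n - 153) + c*(-n^2 + 132*n - 579) - 14*n^2 + 84*n - 70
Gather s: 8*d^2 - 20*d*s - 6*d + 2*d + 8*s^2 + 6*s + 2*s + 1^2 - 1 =8*d^2 - 4*d + 8*s^2 + s*(8 - 20*d)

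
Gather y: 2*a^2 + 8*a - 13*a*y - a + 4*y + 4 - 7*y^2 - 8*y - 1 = 2*a^2 + 7*a - 7*y^2 + y*(-13*a - 4) + 3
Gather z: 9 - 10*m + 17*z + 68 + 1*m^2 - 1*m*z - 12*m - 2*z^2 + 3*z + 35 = m^2 - 22*m - 2*z^2 + z*(20 - m) + 112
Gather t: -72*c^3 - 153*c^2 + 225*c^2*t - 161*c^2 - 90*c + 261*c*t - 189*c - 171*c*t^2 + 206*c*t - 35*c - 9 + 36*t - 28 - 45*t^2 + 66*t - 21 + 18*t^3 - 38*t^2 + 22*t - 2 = -72*c^3 - 314*c^2 - 314*c + 18*t^3 + t^2*(-171*c - 83) + t*(225*c^2 + 467*c + 124) - 60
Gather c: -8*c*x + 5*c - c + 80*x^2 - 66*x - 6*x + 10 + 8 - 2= c*(4 - 8*x) + 80*x^2 - 72*x + 16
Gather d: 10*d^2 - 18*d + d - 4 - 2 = 10*d^2 - 17*d - 6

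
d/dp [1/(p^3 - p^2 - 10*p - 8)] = (-3*p^2 + 2*p + 10)/(-p^3 + p^2 + 10*p + 8)^2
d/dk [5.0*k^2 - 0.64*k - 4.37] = 10.0*k - 0.64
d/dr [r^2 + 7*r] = 2*r + 7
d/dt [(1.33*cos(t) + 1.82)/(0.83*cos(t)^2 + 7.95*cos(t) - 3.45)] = (1.1039*cos(t)^2 + 3.0212*cos(t) + 19.0575)*sin(t)/(0.6889*cos(t)^4 + 13.197*cos(t)^3 + 57.4755*cos(t)^2 - 54.855*cos(t) + 11.9025)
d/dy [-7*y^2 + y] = 1 - 14*y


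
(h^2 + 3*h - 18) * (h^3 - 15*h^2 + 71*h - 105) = h^5 - 12*h^4 + 8*h^3 + 378*h^2 - 1593*h + 1890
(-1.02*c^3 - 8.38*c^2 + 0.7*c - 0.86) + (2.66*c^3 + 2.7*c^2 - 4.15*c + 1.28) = 1.64*c^3 - 5.68*c^2 - 3.45*c + 0.42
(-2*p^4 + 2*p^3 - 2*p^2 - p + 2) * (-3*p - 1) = 6*p^5 - 4*p^4 + 4*p^3 + 5*p^2 - 5*p - 2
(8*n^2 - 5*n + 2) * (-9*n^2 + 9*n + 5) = -72*n^4 + 117*n^3 - 23*n^2 - 7*n + 10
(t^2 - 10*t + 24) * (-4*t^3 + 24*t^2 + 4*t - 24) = -4*t^5 + 64*t^4 - 332*t^3 + 512*t^2 + 336*t - 576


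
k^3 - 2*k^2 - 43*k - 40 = (k - 8)*(k + 1)*(k + 5)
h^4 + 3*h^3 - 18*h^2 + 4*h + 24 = (h - 2)^2*(h + 1)*(h + 6)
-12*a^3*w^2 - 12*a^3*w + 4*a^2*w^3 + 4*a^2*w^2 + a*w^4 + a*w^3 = w*(-2*a + w)*(6*a + w)*(a*w + a)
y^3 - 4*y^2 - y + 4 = (y - 4)*(y - 1)*(y + 1)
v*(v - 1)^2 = v^3 - 2*v^2 + v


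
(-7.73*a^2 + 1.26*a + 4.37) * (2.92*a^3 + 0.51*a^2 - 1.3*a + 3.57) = -22.5716*a^5 - 0.263100000000001*a^4 + 23.452*a^3 - 27.0054*a^2 - 1.1828*a + 15.6009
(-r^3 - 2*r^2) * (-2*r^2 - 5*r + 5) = 2*r^5 + 9*r^4 + 5*r^3 - 10*r^2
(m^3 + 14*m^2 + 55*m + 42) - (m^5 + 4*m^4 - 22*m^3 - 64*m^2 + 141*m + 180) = -m^5 - 4*m^4 + 23*m^3 + 78*m^2 - 86*m - 138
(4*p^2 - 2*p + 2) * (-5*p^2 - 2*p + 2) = -20*p^4 + 2*p^3 + 2*p^2 - 8*p + 4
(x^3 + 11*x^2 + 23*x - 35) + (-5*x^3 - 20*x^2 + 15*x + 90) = -4*x^3 - 9*x^2 + 38*x + 55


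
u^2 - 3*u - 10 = (u - 5)*(u + 2)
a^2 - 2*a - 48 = (a - 8)*(a + 6)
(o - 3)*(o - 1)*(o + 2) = o^3 - 2*o^2 - 5*o + 6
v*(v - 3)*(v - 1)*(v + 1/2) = v^4 - 7*v^3/2 + v^2 + 3*v/2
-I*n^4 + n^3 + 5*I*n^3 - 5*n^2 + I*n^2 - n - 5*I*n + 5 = (n - 5)*(n + 1)*(n + I)*(-I*n + I)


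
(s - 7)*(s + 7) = s^2 - 49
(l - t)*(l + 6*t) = l^2 + 5*l*t - 6*t^2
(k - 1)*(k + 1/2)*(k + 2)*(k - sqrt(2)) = k^4 - sqrt(2)*k^3 + 3*k^3/2 - 3*sqrt(2)*k^2/2 - 3*k^2/2 - k + 3*sqrt(2)*k/2 + sqrt(2)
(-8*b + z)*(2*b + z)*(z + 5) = -16*b^2*z - 80*b^2 - 6*b*z^2 - 30*b*z + z^3 + 5*z^2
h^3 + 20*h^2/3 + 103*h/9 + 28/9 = (h + 1/3)*(h + 7/3)*(h + 4)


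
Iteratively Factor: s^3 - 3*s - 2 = (s + 1)*(s^2 - s - 2) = (s - 2)*(s + 1)*(s + 1)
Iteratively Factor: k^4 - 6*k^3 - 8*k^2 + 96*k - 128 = (k + 4)*(k^3 - 10*k^2 + 32*k - 32) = (k - 4)*(k + 4)*(k^2 - 6*k + 8) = (k - 4)^2*(k + 4)*(k - 2)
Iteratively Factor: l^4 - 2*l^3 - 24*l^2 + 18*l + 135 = (l + 3)*(l^3 - 5*l^2 - 9*l + 45) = (l - 5)*(l + 3)*(l^2 - 9) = (l - 5)*(l - 3)*(l + 3)*(l + 3)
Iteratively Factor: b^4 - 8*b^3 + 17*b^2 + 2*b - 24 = (b + 1)*(b^3 - 9*b^2 + 26*b - 24) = (b - 2)*(b + 1)*(b^2 - 7*b + 12) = (b - 3)*(b - 2)*(b + 1)*(b - 4)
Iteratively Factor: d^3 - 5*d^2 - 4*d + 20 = (d - 2)*(d^2 - 3*d - 10) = (d - 2)*(d + 2)*(d - 5)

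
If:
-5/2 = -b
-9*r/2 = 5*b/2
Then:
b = 5/2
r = -25/18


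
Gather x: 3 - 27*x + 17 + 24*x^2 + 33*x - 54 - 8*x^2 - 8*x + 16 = 16*x^2 - 2*x - 18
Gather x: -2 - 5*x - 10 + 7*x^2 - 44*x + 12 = 7*x^2 - 49*x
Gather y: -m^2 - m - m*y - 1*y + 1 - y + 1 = -m^2 - m + y*(-m - 2) + 2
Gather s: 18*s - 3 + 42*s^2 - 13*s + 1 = 42*s^2 + 5*s - 2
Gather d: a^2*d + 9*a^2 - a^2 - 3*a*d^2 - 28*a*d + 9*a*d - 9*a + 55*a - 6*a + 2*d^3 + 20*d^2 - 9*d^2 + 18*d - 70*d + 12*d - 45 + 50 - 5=8*a^2 + 40*a + 2*d^3 + d^2*(11 - 3*a) + d*(a^2 - 19*a - 40)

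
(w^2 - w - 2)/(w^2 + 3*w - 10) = (w + 1)/(w + 5)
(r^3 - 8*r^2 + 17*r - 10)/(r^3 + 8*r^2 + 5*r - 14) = (r^2 - 7*r + 10)/(r^2 + 9*r + 14)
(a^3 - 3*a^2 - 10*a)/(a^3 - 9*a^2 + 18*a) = (a^2 - 3*a - 10)/(a^2 - 9*a + 18)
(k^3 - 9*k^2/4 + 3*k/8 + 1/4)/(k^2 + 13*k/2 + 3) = (8*k^3 - 18*k^2 + 3*k + 2)/(4*(2*k^2 + 13*k + 6))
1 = 1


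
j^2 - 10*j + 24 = (j - 6)*(j - 4)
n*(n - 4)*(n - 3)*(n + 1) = n^4 - 6*n^3 + 5*n^2 + 12*n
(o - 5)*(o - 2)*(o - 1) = o^3 - 8*o^2 + 17*o - 10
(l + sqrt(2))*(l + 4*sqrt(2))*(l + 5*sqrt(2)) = l^3 + 10*sqrt(2)*l^2 + 58*l + 40*sqrt(2)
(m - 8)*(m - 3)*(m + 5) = m^3 - 6*m^2 - 31*m + 120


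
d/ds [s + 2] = 1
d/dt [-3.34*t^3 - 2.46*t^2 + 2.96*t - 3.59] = -10.02*t^2 - 4.92*t + 2.96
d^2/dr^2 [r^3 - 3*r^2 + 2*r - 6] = 6*r - 6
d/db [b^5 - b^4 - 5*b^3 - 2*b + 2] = 5*b^4 - 4*b^3 - 15*b^2 - 2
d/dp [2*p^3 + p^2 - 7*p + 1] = 6*p^2 + 2*p - 7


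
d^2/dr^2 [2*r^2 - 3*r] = 4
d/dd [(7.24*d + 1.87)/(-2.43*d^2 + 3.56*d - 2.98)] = (17.5932*d^2 + 9.0882*d - 28.2324)/(5.9049*d^4 - 17.3016*d^3 + 27.1564*d^2 - 21.2176*d + 8.8804)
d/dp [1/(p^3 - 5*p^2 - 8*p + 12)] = (-3*p^2 + 10*p + 8)/(p^3 - 5*p^2 - 8*p + 12)^2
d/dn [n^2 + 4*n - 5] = 2*n + 4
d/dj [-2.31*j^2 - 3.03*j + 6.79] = -4.62*j - 3.03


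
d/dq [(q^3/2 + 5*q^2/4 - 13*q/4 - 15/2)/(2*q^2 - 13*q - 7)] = (4*q^4 - 52*q^3 - 81*q^2 + 50*q - 299)/(4*(4*q^4 - 52*q^3 + 141*q^2 + 182*q + 49))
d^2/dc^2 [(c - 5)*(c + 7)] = 2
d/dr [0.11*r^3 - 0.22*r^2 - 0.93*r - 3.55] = 0.33*r^2 - 0.44*r - 0.93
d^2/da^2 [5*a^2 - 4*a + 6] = 10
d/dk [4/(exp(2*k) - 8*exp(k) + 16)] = 8*(4 - exp(k))*exp(k)/(exp(2*k) - 8*exp(k) + 16)^2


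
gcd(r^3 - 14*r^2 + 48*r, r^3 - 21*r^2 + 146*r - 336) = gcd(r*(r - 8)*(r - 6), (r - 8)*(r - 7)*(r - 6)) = r^2 - 14*r + 48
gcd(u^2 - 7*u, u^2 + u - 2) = 1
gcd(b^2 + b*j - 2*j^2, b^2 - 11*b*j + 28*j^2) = 1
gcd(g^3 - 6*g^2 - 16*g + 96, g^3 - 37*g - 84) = g + 4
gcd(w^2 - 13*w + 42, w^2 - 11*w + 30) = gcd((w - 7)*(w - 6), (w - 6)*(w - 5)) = w - 6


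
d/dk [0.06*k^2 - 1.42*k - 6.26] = 0.12*k - 1.42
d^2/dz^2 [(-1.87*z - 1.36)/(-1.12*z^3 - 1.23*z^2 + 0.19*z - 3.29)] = (14.074368*z^5 + 35.92848*z^4 + 36.430694*z^3 - 72.078096*z^2 - 77.378934*z - 8.570958)/(1.404928*z^9 + 4.628736*z^8 + 4.368336*z^7 + 12.671331*z^6 + 26.452767*z^5 + 10.86486*z^4 + 31.748879*z^3 + 40.297236*z^2 - 6.169737*z + 35.611289)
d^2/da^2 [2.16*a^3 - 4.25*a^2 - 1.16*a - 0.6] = 12.96*a - 8.5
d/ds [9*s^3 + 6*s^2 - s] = 27*s^2 + 12*s - 1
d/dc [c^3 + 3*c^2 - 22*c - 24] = 3*c^2 + 6*c - 22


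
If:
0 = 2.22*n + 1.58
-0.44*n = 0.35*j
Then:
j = 0.89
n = -0.71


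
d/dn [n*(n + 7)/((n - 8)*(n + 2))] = (-13*n^2 - 32*n - 112)/(n^4 - 12*n^3 + 4*n^2 + 192*n + 256)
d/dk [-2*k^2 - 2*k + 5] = -4*k - 2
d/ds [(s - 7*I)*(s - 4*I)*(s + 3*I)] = 3*s^2 - 16*I*s + 5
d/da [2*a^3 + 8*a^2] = 2*a*(3*a + 8)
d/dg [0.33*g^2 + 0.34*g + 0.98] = 0.66*g + 0.34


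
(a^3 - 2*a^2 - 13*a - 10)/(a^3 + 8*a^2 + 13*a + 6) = (a^2 - 3*a - 10)/(a^2 + 7*a + 6)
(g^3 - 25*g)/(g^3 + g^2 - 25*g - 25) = g/(g + 1)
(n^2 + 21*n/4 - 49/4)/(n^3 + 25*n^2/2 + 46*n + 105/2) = (4*n - 7)/(2*(2*n^2 + 11*n + 15))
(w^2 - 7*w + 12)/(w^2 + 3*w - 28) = (w - 3)/(w + 7)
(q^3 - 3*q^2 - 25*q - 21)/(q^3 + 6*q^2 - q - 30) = (q^2 - 6*q - 7)/(q^2 + 3*q - 10)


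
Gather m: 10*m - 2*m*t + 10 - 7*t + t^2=m*(10 - 2*t) + t^2 - 7*t + 10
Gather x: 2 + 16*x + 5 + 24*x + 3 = 40*x + 10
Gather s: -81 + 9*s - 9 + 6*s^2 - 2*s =6*s^2 + 7*s - 90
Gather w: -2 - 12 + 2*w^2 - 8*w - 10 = 2*w^2 - 8*w - 24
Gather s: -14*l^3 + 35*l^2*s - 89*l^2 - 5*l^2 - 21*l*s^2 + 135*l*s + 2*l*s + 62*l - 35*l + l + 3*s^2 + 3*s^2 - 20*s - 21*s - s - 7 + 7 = -14*l^3 - 94*l^2 + 28*l + s^2*(6 - 21*l) + s*(35*l^2 + 137*l - 42)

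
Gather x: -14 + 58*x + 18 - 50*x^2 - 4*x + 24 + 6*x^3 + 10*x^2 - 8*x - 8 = 6*x^3 - 40*x^2 + 46*x + 20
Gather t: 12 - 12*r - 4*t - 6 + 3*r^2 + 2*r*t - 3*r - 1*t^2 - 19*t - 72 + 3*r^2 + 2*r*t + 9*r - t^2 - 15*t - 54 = 6*r^2 - 6*r - 2*t^2 + t*(4*r - 38) - 120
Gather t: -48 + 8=-40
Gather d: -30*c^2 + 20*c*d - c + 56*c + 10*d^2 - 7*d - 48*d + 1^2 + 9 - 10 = -30*c^2 + 55*c + 10*d^2 + d*(20*c - 55)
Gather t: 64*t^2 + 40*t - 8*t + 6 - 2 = 64*t^2 + 32*t + 4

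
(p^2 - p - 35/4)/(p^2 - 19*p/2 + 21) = (p + 5/2)/(p - 6)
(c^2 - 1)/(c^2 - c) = (c + 1)/c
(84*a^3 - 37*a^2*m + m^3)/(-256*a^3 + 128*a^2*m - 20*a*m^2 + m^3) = (-21*a^2 + 4*a*m + m^2)/(64*a^2 - 16*a*m + m^2)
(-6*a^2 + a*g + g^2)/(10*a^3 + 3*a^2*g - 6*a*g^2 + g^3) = (-3*a - g)/(5*a^2 + 4*a*g - g^2)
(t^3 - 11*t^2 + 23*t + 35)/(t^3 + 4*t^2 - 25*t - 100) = (t^2 - 6*t - 7)/(t^2 + 9*t + 20)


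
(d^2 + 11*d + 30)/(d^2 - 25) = (d + 6)/(d - 5)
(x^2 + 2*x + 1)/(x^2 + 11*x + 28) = (x^2 + 2*x + 1)/(x^2 + 11*x + 28)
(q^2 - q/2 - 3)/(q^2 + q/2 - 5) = (2*q + 3)/(2*q + 5)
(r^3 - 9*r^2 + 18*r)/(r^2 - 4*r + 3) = r*(r - 6)/(r - 1)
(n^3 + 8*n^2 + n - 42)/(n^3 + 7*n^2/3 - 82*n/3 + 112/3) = 3*(n + 3)/(3*n - 8)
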